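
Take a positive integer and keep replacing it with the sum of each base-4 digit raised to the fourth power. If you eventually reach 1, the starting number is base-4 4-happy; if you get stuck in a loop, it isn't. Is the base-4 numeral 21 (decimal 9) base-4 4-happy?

base-4 4-happy

9 = (2,1)_4 → 2⁴ + 1⁴ = 17
17 = (1,0,1)_4 → 1⁴ + 0⁴ + 1⁴ = 2
2 = (2)_4 → 2⁴ = 16
16 = (1,0,0)_4 → 1⁴ + 0⁴ + 0⁴ = 1  — reached 1.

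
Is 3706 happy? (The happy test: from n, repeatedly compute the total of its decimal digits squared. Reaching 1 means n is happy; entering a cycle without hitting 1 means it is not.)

3706 → 3² + 7² + 0² + 6² = 9 + 49 + 0 + 36 = 94
94 → 9² + 4² = 81 + 16 = 97
97 → 9² + 7² = 81 + 49 = 130
130 → 1² + 3² + 0² = 1 + 9 + 0 = 10
10 → 1² + 0² = 1 + 0 = 1  — reached 1.

happy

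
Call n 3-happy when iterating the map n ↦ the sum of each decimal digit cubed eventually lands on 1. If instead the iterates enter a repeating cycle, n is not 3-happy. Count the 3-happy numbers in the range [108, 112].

1

108: 108 → 513 → 153 → 153  (repeats 153)
109: 109 → 730 → 370 → 370  (repeats 370)
110: 110 → 2 → 8 → 512 → 134 → 92 → 737 → 713 → 371 → 371  (repeats 371)
111: 111 → 3 → 27 → 351 → 153 → 153  (repeats 153)
112: 112 → 10 → 1  (reaches 1)
3-happy: 112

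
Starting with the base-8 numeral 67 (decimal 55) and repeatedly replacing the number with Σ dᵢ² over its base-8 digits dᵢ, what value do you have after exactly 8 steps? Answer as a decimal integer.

55 = (6,7)_8 → 6² + 7² = 36 + 49 = 85
85 = (1,2,5)_8 → 1² + 2² + 5² = 1 + 4 + 25 = 30
30 = (3,6)_8 → 3² + 6² = 9 + 36 = 45
45 = (5,5)_8 → 5² + 5² = 25 + 25 = 50
50 = (6,2)_8 → 6² + 2² = 36 + 4 = 40
40 = (5,0)_8 → 5² + 0² = 25 + 0 = 25
25 = (3,1)_8 → 3² + 1² = 9 + 1 = 10
10 = (1,2)_8 → 1² + 2² = 1 + 4 = 5

5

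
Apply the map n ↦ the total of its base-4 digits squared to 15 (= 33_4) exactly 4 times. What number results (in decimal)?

15 = (3,3)_4 → 3² + 3² = 18
18 = (1,0,2)_4 → 1² + 0² + 2² = 5
5 = (1,1)_4 → 1² + 1² = 2
2 = (2)_4 → 2² = 4

4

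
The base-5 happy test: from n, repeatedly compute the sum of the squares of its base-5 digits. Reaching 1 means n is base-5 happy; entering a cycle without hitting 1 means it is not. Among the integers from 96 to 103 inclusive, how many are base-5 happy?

2

96: 96 → 26 → 2 → 4 → 16 → 10 → 4  (repeats 4)
97: 97 → 29 → 17 → 13 → 13  (repeats 13)
98: 98 → 34 → 18 → 18  (repeats 18)
99: 99 → 41 → 11 → 5 → 1  (reaches 1)
100: 100 → 16 → 10 → 4 → 16  (repeats 16)
101: 101 → 17 → 13 → 13  (repeats 13)
102: 102 → 20 → 16 → 10 → 4 → 16  (repeats 16)
103: 103 → 25 → 1  (reaches 1)
base-5 happy: 99, 103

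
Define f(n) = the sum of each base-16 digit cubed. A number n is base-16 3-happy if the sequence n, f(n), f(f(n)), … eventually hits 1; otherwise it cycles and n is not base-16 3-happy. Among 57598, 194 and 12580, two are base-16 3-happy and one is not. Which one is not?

57598: 57598 → 8863 → 4120 → 514 → 16 → 1  — reaches 1 (base-16 3-happy)
194: 194 → 1736 → 2456 → 1970 → 1682 → 953 → 2087 → 863 → 3527 → 4268 → 2729 → 2729  — repeats 2729 (not base-16 3-happy)
12580: 12580 → 100 → 280 → 514 → 16 → 1  — reaches 1 (base-16 3-happy)

194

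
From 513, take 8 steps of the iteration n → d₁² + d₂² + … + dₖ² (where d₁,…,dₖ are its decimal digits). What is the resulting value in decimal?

513 → 5² + 1² + 3² = 25 + 1 + 9 = 35
35 → 3² + 5² = 9 + 25 = 34
34 → 3² + 4² = 9 + 16 = 25
25 → 2² + 5² = 4 + 25 = 29
29 → 2² + 9² = 4 + 81 = 85
85 → 8² + 5² = 64 + 25 = 89
89 → 8² + 9² = 64 + 81 = 145
145 → 1² + 4² + 5² = 1 + 16 + 25 = 42

42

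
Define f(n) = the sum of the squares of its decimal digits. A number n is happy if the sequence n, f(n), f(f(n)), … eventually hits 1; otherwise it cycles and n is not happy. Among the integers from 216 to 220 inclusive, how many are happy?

1

216: 216 → 41 → 17 → 50 → 25 → 29 → 85 → 89 → 145 → 42 → 20 → 4 → 16 → 37 → 58 → 89  — not happy
217: 217 → 54 → 41 → 17 → 50 → 25 → 29 → 85 → 89 → 145 → 42 → 20 → 4 → 16 → 37 → 58 → 89  — not happy
218: 218 → 69 → 117 → 51 → 26 → 40 → 16 → 37 → 58 → 89 → 145 → 42 → 20 → 4 → 16  — not happy
219: 219 → 86 → 100 → 1  — happy
220: 220 → 8 → 64 → 52 → 29 → 85 → 89 → 145 → 42 → 20 → 4 → 16 → 37 → 58 → 89  — not happy
happy: 219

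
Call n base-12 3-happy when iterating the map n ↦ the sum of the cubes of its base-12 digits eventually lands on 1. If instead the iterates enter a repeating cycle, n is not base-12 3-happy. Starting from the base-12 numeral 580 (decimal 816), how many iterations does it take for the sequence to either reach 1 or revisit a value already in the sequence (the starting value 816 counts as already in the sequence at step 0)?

7

816 = (5,8,0)_12 → 5³ + 8³ + 0³ = 637
637 = (4,5,1)_12 → 4³ + 5³ + 1³ = 190
190 = (1,3,10)_12 → 1³ + 3³ + 10³ = 1028
1028 = (7,1,8)_12 → 7³ + 1³ + 8³ = 856
856 = (5,11,4)_12 → 5³ + 11³ + 4³ = 1520
1520 = (10,6,8)_12 → 10³ + 6³ + 8³ = 1728
1728 = (1,0,0,0)_12 → 1³ + 0³ + 0³ + 0³ = 1  — reached 1.
That took 7 steps.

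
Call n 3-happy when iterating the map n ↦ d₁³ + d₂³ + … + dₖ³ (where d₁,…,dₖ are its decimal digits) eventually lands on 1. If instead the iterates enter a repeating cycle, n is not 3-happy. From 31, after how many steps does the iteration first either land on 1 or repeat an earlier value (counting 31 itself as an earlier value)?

6

31 → 3³ + 1³ = 27 + 1 = 28
28 → 2³ + 8³ = 8 + 512 = 520
520 → 5³ + 2³ + 0³ = 125 + 8 + 0 = 133
133 → 1³ + 3³ + 3³ = 1 + 27 + 27 = 55
55 → 5³ + 5³ = 125 + 125 = 250
250 → 2³ + 5³ + 0³ = 8 + 125 + 0 = 133  — 133 repeats.
That took 6 steps.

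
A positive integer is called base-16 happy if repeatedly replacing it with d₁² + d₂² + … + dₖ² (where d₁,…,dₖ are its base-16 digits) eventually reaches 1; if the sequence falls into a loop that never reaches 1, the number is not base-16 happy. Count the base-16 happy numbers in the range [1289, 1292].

1289: 1289 → 106 → 136 → 128 → 64 → 16 → 1  — base-16 happy
1290: 1290 → 125 → 218 → 269 → 170 → 200 → 208 → 169 → 181 → 146 → 85 → 50 → 13 → 169  — not base-16 happy
1291: 1291 → 146 → 85 → 50 → 13 → 169 → 181 → 146  — not base-16 happy
1292: 1292 → 169 → 181 → 146 → 85 → 50 → 13 → 169  — not base-16 happy
base-16 happy: 1289

1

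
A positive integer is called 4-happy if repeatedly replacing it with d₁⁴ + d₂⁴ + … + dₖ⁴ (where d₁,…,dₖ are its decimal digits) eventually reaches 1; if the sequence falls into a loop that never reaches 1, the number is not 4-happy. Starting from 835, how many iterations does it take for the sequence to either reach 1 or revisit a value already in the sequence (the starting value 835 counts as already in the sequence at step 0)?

13

835 → 4802
4802 → 4368
4368 → 5729
5729 → 9603
9603 → 7938
7938 → 13139
13139 → 6725
6725 → 4338
4338 → 4514
4514 → 1138
1138 → 4179
4179 → 9219
9219 → 13139  — 13139 repeats.
That took 13 steps.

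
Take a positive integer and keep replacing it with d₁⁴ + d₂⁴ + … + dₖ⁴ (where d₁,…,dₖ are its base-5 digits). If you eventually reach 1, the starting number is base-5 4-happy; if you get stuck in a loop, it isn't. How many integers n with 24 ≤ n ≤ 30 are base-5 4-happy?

1

24: 24 → 512 → 288 → 114 → 528 → 338 → 194 → 354 → 528  (repeats 528)
25: 25 → 1  (reaches 1)
26: 26 → 2 → 16 → 82 → 98 → 418 → 244 → 594 → 674 → 514 → 528 → 338 → 194 → 354 → 528  (repeats 528)
27: 27 → 17 → 97 → 353 → 353  (repeats 353)
28: 28 → 82 → 98 → 418 → 244 → 594 → 674 → 514 → 528 → 338 → 194 → 354 → 528  (repeats 528)
29: 29 → 257 → 33 → 83 → 163 → 99 → 593 → 499 → 849 → 595 → 593  (repeats 593)
30: 30 → 2 → 16 → 82 → 98 → 418 → 244 → 594 → 674 → 514 → 528 → 338 → 194 → 354 → 528  (repeats 528)
base-5 4-happy: 25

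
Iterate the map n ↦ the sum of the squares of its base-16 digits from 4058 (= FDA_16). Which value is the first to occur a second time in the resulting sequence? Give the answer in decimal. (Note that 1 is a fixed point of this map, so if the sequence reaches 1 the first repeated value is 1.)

146

4058 = (15,13,10)_16 → 494
494 = (1,14,14)_16 → 393
393 = (1,8,9)_16 → 146
146 = (9,2)_16 → 85
85 = (5,5)_16 → 50
50 = (3,2)_16 → 13
13 = (13)_16 → 169
169 = (10,9)_16 → 181
181 = (11,5)_16 → 146  — 146 already appeared earlier.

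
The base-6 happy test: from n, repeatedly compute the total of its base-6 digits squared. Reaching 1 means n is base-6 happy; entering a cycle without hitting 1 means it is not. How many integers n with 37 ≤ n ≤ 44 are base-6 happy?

1

37: 37 → 2 → 4 → 16 → 20 → 13 → 5 → 25 → 17 → 29 → 41 → 26 → 20  — not base-6 happy
38: 38 → 5 → 25 → 17 → 29 → 41 → 26 → 20 → 13 → 5  — not base-6 happy
39: 39 → 10 → 17 → 29 → 41 → 26 → 20 → 13 → 5 → 25 → 17  — not base-6 happy
40: 40 → 17 → 29 → 41 → 26 → 20 → 13 → 5 → 25 → 17  — not base-6 happy
41: 41 → 26 → 20 → 13 → 5 → 25 → 17 → 29 → 41  — not base-6 happy
42: 42 → 2 → 4 → 16 → 20 → 13 → 5 → 25 → 17 → 29 → 41 → 26 → 20  — not base-6 happy
43: 43 → 3 → 9 → 10 → 17 → 29 → 41 → 26 → 20 → 13 → 5 → 25 → 17  — not base-6 happy
44: 44 → 6 → 1  — base-6 happy
base-6 happy: 44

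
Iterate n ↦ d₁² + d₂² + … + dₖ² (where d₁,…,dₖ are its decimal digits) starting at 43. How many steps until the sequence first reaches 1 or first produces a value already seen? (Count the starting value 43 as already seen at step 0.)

43 → 4² + 3² = 25
25 → 2² + 5² = 29
29 → 2² + 9² = 85
85 → 8² + 5² = 89
89 → 8² + 9² = 145
145 → 1² + 4² + 5² = 42
42 → 4² + 2² = 20
20 → 2² + 0² = 4
4 → 4² = 16
16 → 1² + 6² = 37
37 → 3² + 7² = 58
58 → 5² + 8² = 89  — 89 repeats.
That took 12 steps.

12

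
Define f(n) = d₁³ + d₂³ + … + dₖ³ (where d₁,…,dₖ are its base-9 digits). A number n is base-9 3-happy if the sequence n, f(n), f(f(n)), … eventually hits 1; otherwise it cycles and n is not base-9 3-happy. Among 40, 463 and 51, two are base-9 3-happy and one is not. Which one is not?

40: 40 → 128 → 134 → 638 → 1198 → 470 → 476 → 980 → 540 → 432 → 152 → 856 → 128  — repeats 128 (not base-9 3-happy)
463: 463 → 405 → 125 → 577 → 345 → 99 → 9 → 1  — reaches 1 (base-9 3-happy)
51: 51 → 341 → 577 → 345 → 99 → 9 → 1  — reaches 1 (base-9 3-happy)

40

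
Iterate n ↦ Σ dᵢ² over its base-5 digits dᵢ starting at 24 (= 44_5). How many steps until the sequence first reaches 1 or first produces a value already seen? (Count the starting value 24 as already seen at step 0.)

24 = (4,4)_5 → 32
32 = (1,1,2)_5 → 6
6 = (1,1)_5 → 2
2 = (2)_5 → 4
4 = (4)_5 → 16
16 = (3,1)_5 → 10
10 = (2,0)_5 → 4  — 4 repeats.
That took 7 steps.

7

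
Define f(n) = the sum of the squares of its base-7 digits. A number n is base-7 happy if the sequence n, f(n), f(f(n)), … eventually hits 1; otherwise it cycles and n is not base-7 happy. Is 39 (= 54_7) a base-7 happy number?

not base-7 happy

39 = (5,4)_7 → 5² + 4² = 25 + 16 = 41
41 = (5,6)_7 → 5² + 6² = 25 + 36 = 61
61 = (1,1,5)_7 → 1² + 1² + 5² = 1 + 1 + 25 = 27
27 = (3,6)_7 → 3² + 6² = 9 + 36 = 45
45 = (6,3)_7 → 6² + 3² = 36 + 9 = 45  — 45 already seen; the sequence cycles without reaching 1.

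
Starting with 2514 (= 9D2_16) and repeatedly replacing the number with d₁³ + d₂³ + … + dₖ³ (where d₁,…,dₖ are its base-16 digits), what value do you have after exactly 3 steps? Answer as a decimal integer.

2514 = (9,13,2)_16 → 9³ + 13³ + 2³ = 2934
2934 = (11,7,6)_16 → 11³ + 7³ + 6³ = 1890
1890 = (7,6,2)_16 → 7³ + 6³ + 2³ = 567

567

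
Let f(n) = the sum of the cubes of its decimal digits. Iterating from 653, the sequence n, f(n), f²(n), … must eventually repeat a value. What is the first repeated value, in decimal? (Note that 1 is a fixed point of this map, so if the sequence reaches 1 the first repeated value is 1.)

371

653 → 6³ + 5³ + 3³ = 368
368 → 3³ + 6³ + 8³ = 755
755 → 7³ + 5³ + 5³ = 593
593 → 5³ + 9³ + 3³ = 881
881 → 8³ + 8³ + 1³ = 1025
1025 → 1³ + 0³ + 2³ + 5³ = 134
134 → 1³ + 3³ + 4³ = 92
92 → 9³ + 2³ = 737
737 → 7³ + 3³ + 7³ = 713
713 → 7³ + 1³ + 3³ = 371
371 → 3³ + 7³ + 1³ = 371  — 371 already appeared earlier.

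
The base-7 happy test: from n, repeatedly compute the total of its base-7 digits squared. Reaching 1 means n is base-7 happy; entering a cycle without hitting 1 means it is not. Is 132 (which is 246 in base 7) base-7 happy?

not base-7 happy

132 = (2,4,6)_7 → 2² + 4² + 6² = 4 + 16 + 36 = 56
56 = (1,1,0)_7 → 1² + 1² + 0² = 1 + 1 + 0 = 2
2 = (2)_7 → 2² = 4
4 = (4)_7 → 4² = 16
16 = (2,2)_7 → 2² + 2² = 4 + 4 = 8
8 = (1,1)_7 → 1² + 1² = 1 + 1 = 2  — 2 already seen; the sequence cycles without reaching 1.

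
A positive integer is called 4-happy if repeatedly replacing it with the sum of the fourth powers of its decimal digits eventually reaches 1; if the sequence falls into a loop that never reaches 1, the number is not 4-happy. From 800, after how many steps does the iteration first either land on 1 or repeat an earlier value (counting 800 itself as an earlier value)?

800 → 8⁴ + 0⁴ + 0⁴ = 4096
4096 → 4⁴ + 0⁴ + 9⁴ + 6⁴ = 8113
8113 → 8⁴ + 1⁴ + 1⁴ + 3⁴ = 4179
4179 → 4⁴ + 1⁴ + 7⁴ + 9⁴ = 9219
9219 → 9⁴ + 2⁴ + 1⁴ + 9⁴ = 13139
13139 → 1⁴ + 3⁴ + 1⁴ + 3⁴ + 9⁴ = 6725
6725 → 6⁴ + 7⁴ + 2⁴ + 5⁴ = 4338
4338 → 4⁴ + 3⁴ + 3⁴ + 8⁴ = 4514
4514 → 4⁴ + 5⁴ + 1⁴ + 4⁴ = 1138
1138 → 1⁴ + 1⁴ + 3⁴ + 8⁴ = 4179  — 4179 repeats.
That took 10 steps.

10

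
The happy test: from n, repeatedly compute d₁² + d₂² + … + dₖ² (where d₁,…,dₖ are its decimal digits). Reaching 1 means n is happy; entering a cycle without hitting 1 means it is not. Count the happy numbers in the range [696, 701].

1

696: 696 → 153 → 35 → 34 → 25 → 29 → 85 → 89 → 145 → 42 → 20 → 4 → 16 → 37 → 58 → 89  — not happy
697: 697 → 166 → 73 → 58 → 89 → 145 → 42 → 20 → 4 → 16 → 37 → 58  — not happy
698: 698 → 181 → 66 → 72 → 53 → 34 → 25 → 29 → 85 → 89 → 145 → 42 → 20 → 4 → 16 → 37 → 58 → 89  — not happy
699: 699 → 198 → 146 → 53 → 34 → 25 → 29 → 85 → 89 → 145 → 42 → 20 → 4 → 16 → 37 → 58 → 89  — not happy
700: 700 → 49 → 97 → 130 → 10 → 1  — happy
701: 701 → 50 → 25 → 29 → 85 → 89 → 145 → 42 → 20 → 4 → 16 → 37 → 58 → 89  — not happy
happy: 700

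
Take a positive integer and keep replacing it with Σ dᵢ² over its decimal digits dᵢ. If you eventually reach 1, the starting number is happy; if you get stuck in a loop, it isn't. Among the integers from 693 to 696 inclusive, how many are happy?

693: 693 → 126 → 41 → 17 → 50 → 25 → 29 → 85 → 89 → 145 → 42 → 20 → 4 → 16 → 37 → 58 → 89  (repeats 89)
694: 694 → 133 → 19 → 82 → 68 → 100 → 1  (reaches 1)
695: 695 → 142 → 21 → 5 → 25 → 29 → 85 → 89 → 145 → 42 → 20 → 4 → 16 → 37 → 58 → 89  (repeats 89)
696: 696 → 153 → 35 → 34 → 25 → 29 → 85 → 89 → 145 → 42 → 20 → 4 → 16 → 37 → 58 → 89  (repeats 89)
happy: 694

1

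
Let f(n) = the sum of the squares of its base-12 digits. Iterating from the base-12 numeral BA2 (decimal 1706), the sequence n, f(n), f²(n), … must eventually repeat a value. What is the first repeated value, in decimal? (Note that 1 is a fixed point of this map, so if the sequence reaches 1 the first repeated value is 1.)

25

1706 = (11,10,2)_12 → 225
225 = (1,6,9)_12 → 118
118 = (9,10)_12 → 181
181 = (1,3,1)_12 → 11
11 = (11)_12 → 121
121 = (10,1)_12 → 101
101 = (8,5)_12 → 89
89 = (7,5)_12 → 74
74 = (6,2)_12 → 40
40 = (3,4)_12 → 25
25 = (2,1)_12 → 5
5 = (5)_12 → 25  — 25 already appeared earlier.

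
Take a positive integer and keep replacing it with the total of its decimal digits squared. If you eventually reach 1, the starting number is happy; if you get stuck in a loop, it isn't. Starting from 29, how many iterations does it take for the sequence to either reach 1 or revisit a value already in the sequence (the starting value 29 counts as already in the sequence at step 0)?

29 → 2² + 9² = 85
85 → 8² + 5² = 89
89 → 8² + 9² = 145
145 → 1² + 4² + 5² = 42
42 → 4² + 2² = 20
20 → 2² + 0² = 4
4 → 4² = 16
16 → 1² + 6² = 37
37 → 3² + 7² = 58
58 → 5² + 8² = 89  — 89 repeats.
That took 10 steps.

10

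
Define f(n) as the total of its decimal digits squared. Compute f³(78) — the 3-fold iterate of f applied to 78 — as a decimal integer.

2

78 → 7² + 8² = 113
113 → 1² + 1² + 3² = 11
11 → 1² + 1² = 2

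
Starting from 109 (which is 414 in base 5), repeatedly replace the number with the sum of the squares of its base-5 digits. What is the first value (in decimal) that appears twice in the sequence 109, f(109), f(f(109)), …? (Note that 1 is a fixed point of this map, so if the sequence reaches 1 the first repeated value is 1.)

1

109 = (4,1,4)_5 → 4² + 1² + 4² = 33
33 = (1,1,3)_5 → 1² + 1² + 3² = 11
11 = (2,1)_5 → 2² + 1² = 5
5 = (1,0)_5 → 1² + 0² = 1  — reached the fixed point 1.
1 → 1, so 1 is the first repeated value.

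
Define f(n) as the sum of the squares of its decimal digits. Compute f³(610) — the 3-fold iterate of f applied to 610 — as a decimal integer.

89

610 → 6² + 1² + 0² = 36 + 1 + 0 = 37
37 → 3² + 7² = 9 + 49 = 58
58 → 5² + 8² = 25 + 64 = 89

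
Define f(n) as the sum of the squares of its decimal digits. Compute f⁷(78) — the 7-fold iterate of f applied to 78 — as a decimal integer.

78 → 7² + 8² = 49 + 64 = 113
113 → 1² + 1² + 3² = 1 + 1 + 9 = 11
11 → 1² + 1² = 1 + 1 = 2
2 → 2² = 4
4 → 4² = 16
16 → 1² + 6² = 1 + 36 = 37
37 → 3² + 7² = 9 + 49 = 58

58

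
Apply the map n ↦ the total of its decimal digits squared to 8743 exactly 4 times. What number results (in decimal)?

8743 → 8² + 7² + 4² + 3² = 138
138 → 1² + 3² + 8² = 74
74 → 7² + 4² = 65
65 → 6² + 5² = 61

61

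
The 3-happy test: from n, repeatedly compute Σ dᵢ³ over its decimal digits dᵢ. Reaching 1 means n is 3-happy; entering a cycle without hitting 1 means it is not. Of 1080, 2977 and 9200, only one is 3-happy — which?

1080: 1080 → 513 → 153 → 153  — repeats 153 (not 3-happy)
2977: 2977 → 1423 → 100 → 1  — reaches 1 (3-happy)
9200: 9200 → 737 → 713 → 371 → 371  — repeats 371 (not 3-happy)

2977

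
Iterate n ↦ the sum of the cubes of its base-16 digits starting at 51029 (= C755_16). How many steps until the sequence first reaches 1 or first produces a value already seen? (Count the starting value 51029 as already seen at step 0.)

51029 = (12,7,5,5)_16 → 12³ + 7³ + 5³ + 5³ = 1728 + 343 + 125 + 125 = 2321
2321 = (9,1,1)_16 → 9³ + 1³ + 1³ = 729 + 1 + 1 = 731
731 = (2,13,11)_16 → 2³ + 13³ + 11³ = 8 + 2197 + 1331 = 3536
3536 = (13,13,0)_16 → 13³ + 13³ + 0³ = 2197 + 2197 + 0 = 4394
4394 = (1,1,2,10)_16 → 1³ + 1³ + 2³ + 10³ = 1 + 1 + 8 + 1000 = 1010
1010 = (3,15,2)_16 → 3³ + 15³ + 2³ = 27 + 3375 + 8 = 3410
3410 = (13,5,2)_16 → 13³ + 5³ + 2³ = 2197 + 125 + 8 = 2330
2330 = (9,1,10)_16 → 9³ + 1³ + 10³ = 729 + 1 + 1000 = 1730
1730 = (6,12,2)_16 → 6³ + 12³ + 2³ = 216 + 1728 + 8 = 1952
1952 = (7,10,0)_16 → 7³ + 10³ + 0³ = 343 + 1000 + 0 = 1343
1343 = (5,3,15)_16 → 5³ + 3³ + 15³ = 125 + 27 + 3375 = 3527
3527 = (13,12,7)_16 → 13³ + 12³ + 7³ = 2197 + 1728 + 343 = 4268
4268 = (1,0,10,12)_16 → 1³ + 0³ + 10³ + 12³ = 1 + 0 + 1000 + 1728 = 2729
2729 = (10,10,9)_16 → 10³ + 10³ + 9³ = 1000 + 1000 + 729 = 2729  — 2729 repeats.
That took 14 steps.

14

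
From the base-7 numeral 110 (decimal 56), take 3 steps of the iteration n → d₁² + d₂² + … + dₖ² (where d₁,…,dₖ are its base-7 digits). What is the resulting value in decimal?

56 = (1,1,0)_7 → 1² + 1² + 0² = 2
2 = (2)_7 → 2² = 4
4 = (4)_7 → 4² = 16

16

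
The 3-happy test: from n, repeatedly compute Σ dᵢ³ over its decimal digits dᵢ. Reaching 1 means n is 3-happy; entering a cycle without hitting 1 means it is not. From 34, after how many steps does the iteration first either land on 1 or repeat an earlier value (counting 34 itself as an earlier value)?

4

34 → 91
91 → 730
730 → 370
370 → 370  — 370 repeats.
That took 4 steps.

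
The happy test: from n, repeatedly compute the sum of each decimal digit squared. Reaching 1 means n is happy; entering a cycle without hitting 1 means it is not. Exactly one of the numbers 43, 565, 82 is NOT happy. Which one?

43: 43 → 25 → 29 → 85 → 89 → 145 → 42 → 20 → 4 → 16 → 37 → 58 → 89  — repeats 89 (not happy)
565: 565 → 86 → 100 → 1  — reaches 1 (happy)
82: 82 → 68 → 100 → 1  — reaches 1 (happy)

43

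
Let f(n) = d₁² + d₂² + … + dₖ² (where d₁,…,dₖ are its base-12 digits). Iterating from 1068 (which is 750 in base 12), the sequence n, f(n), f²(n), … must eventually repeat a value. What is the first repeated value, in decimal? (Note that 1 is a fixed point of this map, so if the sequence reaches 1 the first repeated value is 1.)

25

1068 = (7,5,0)_12 → 74
74 = (6,2)_12 → 40
40 = (3,4)_12 → 25
25 = (2,1)_12 → 5
5 = (5)_12 → 25  — 25 already appeared earlier.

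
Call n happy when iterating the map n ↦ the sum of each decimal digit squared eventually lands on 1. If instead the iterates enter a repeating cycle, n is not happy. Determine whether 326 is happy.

326 → 49
49 → 97
97 → 130
130 → 10
10 → 1  — reached 1.

happy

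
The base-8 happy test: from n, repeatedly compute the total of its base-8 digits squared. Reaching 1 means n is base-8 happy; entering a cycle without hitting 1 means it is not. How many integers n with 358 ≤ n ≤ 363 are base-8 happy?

1

358: 358 → 77 → 27 → 18 → 8 → 1  (reaches 1)
359: 359 → 90 → 14 → 37 → 41 → 26 → 13 → 26  (repeats 26)
360: 360 → 50 → 40 → 25 → 10 → 5 → 25  (repeats 25)
361: 361 → 51 → 45 → 50 → 40 → 25 → 10 → 5 → 25  (repeats 25)
362: 362 → 54 → 72 → 2 → 4 → 16 → 4  (repeats 4)
363: 363 → 59 → 58 → 53 → 61 → 74 → 6 → 36 → 32 → 16 → 4 → 16  (repeats 16)
base-8 happy: 358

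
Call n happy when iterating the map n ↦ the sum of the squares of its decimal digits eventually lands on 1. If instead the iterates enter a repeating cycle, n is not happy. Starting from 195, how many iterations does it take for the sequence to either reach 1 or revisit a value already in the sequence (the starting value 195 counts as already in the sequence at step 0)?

14

195 → 1² + 9² + 5² = 107
107 → 1² + 0² + 7² = 50
50 → 5² + 0² = 25
25 → 2² + 5² = 29
29 → 2² + 9² = 85
85 → 8² + 5² = 89
89 → 8² + 9² = 145
145 → 1² + 4² + 5² = 42
42 → 4² + 2² = 20
20 → 2² + 0² = 4
4 → 4² = 16
16 → 1² + 6² = 37
37 → 3² + 7² = 58
58 → 5² + 8² = 89  — 89 repeats.
That took 14 steps.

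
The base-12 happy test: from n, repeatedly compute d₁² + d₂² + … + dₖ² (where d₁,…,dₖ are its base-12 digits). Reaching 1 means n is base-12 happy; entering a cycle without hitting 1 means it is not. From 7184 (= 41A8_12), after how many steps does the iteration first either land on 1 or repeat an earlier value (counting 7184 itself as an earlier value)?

7184 = (4,1,10,8)_12 → 181
181 = (1,3,1)_12 → 11
11 = (11)_12 → 121
121 = (10,1)_12 → 101
101 = (8,5)_12 → 89
89 = (7,5)_12 → 74
74 = (6,2)_12 → 40
40 = (3,4)_12 → 25
25 = (2,1)_12 → 5
5 = (5)_12 → 25  — 25 repeats.
That took 10 steps.

10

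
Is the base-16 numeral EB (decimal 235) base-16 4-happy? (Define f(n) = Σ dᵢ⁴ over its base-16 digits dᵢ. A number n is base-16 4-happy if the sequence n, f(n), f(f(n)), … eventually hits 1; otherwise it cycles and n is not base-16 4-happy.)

235 = (14,11)_16 → 53057
53057 = (12,15,4,1)_16 → 71618
71618 = (1,1,7,12,2)_16 → 23155
23155 = (5,10,7,3)_16 → 13107
13107 = (3,3,3,3)_16 → 324
324 = (1,4,4)_16 → 513
513 = (2,0,1)_16 → 17
17 = (1,1)_16 → 2
2 = (2)_16 → 16
16 = (1,0)_16 → 1  — reached 1.

base-16 4-happy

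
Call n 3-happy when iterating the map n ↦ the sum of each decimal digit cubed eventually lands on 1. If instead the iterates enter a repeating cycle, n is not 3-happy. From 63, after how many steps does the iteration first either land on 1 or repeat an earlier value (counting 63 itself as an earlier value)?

7

63 → 243
243 → 99
99 → 1458
1458 → 702
702 → 351
351 → 153
153 → 153  — 153 repeats.
That took 7 steps.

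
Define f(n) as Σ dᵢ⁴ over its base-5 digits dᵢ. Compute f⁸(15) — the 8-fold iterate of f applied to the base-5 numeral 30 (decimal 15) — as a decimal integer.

15 = (3,0)_5 → 3⁴ + 0⁴ = 81
81 = (3,1,1)_5 → 3⁴ + 1⁴ + 1⁴ = 83
83 = (3,1,3)_5 → 3⁴ + 1⁴ + 3⁴ = 163
163 = (1,1,2,3)_5 → 1⁴ + 1⁴ + 2⁴ + 3⁴ = 99
99 = (3,4,4)_5 → 3⁴ + 4⁴ + 4⁴ = 593
593 = (4,3,3,3)_5 → 4⁴ + 3⁴ + 3⁴ + 3⁴ = 499
499 = (3,4,4,4)_5 → 3⁴ + 4⁴ + 4⁴ + 4⁴ = 849
849 = (1,1,3,4,4)_5 → 1⁴ + 1⁴ + 3⁴ + 4⁴ + 4⁴ = 595

595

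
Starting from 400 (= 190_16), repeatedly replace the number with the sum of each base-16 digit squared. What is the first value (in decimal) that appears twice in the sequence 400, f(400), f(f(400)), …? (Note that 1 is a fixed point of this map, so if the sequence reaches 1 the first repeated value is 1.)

400 = (1,9,0)_16 → 1² + 9² + 0² = 82
82 = (5,2)_16 → 5² + 2² = 29
29 = (1,13)_16 → 1² + 13² = 170
170 = (10,10)_16 → 10² + 10² = 200
200 = (12,8)_16 → 12² + 8² = 208
208 = (13,0)_16 → 13² + 0² = 169
169 = (10,9)_16 → 10² + 9² = 181
181 = (11,5)_16 → 11² + 5² = 146
146 = (9,2)_16 → 9² + 2² = 85
85 = (5,5)_16 → 5² + 5² = 50
50 = (3,2)_16 → 3² + 2² = 13
13 = (13)_16 → 13² = 169  — 169 already appeared earlier.

169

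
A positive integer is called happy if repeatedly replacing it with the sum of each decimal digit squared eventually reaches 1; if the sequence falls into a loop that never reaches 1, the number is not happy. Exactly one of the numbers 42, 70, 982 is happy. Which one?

70

42: 42 → 20 → 4 → 16 → 37 → 58 → 89 → 145 → 42  — repeats 42 (not happy)
70: 70 → 49 → 97 → 130 → 10 → 1  — reaches 1 (happy)
982: 982 → 149 → 98 → 145 → 42 → 20 → 4 → 16 → 37 → 58 → 89 → 145  — repeats 145 (not happy)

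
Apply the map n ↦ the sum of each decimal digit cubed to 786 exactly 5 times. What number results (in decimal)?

141

786 → 7³ + 8³ + 6³ = 1071
1071 → 1³ + 0³ + 7³ + 1³ = 345
345 → 3³ + 4³ + 5³ = 216
216 → 2³ + 1³ + 6³ = 225
225 → 2³ + 2³ + 5³ = 141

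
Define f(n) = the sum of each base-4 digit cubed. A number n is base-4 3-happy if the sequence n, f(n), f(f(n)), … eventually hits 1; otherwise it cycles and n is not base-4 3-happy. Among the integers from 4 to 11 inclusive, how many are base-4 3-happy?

4: 4 → 1  — base-4 3-happy
5: 5 → 2 → 8 → 8  — not base-4 3-happy
6: 6 → 9 → 9  — not base-4 3-happy
7: 7 → 28 → 28  — not base-4 3-happy
8: 8 → 8  — not base-4 3-happy
9: 9 → 9  — not base-4 3-happy
10: 10 → 16 → 1  — base-4 3-happy
11: 11 → 35 → 35  — not base-4 3-happy
base-4 3-happy: 4, 10

2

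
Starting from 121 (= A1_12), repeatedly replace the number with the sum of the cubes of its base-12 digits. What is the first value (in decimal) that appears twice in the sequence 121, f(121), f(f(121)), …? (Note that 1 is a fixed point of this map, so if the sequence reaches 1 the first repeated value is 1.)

1001

121 = (10,1)_12 → 10³ + 1³ = 1001
1001 = (6,11,5)_12 → 6³ + 11³ + 5³ = 1672
1672 = (11,7,4)_12 → 11³ + 7³ + 4³ = 1738
1738 = (1,0,0,10)_12 → 1³ + 0³ + 0³ + 10³ = 1001  — 1001 already appeared earlier.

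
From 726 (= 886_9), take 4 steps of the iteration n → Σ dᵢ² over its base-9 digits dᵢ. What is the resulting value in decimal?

726 = (8,8,6)_9 → 8² + 8² + 6² = 164
164 = (2,0,2)_9 → 2² + 0² + 2² = 8
8 = (8)_9 → 8² = 64
64 = (7,1)_9 → 7² + 1² = 50

50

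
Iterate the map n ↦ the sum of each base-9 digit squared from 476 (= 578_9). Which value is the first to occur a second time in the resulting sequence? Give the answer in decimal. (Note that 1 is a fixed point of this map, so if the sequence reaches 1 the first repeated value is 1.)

68

476 = (5,7,8)_9 → 138
138 = (1,6,3)_9 → 46
46 = (5,1)_9 → 26
26 = (2,8)_9 → 68
68 = (7,5)_9 → 74
74 = (8,2)_9 → 68  — 68 already appeared earlier.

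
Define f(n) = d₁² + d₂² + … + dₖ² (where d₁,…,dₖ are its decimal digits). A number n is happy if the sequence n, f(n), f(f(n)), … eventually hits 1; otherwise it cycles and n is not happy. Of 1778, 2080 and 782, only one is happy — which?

2080

1778: 1778 → 163 → 46 → 52 → 29 → 85 → 89 → 145 → 42 → 20 → 4 → 16 → 37 → 58 → 89  — repeats 89 (not happy)
2080: 2080 → 68 → 100 → 1  — reaches 1 (happy)
782: 782 → 117 → 51 → 26 → 40 → 16 → 37 → 58 → 89 → 145 → 42 → 20 → 4 → 16  — repeats 16 (not happy)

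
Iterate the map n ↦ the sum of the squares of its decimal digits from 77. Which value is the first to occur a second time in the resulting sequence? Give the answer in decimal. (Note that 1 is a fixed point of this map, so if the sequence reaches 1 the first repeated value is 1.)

145

77 → 7² + 7² = 98
98 → 9² + 8² = 145
145 → 1² + 4² + 5² = 42
42 → 4² + 2² = 20
20 → 2² + 0² = 4
4 → 4² = 16
16 → 1² + 6² = 37
37 → 3² + 7² = 58
58 → 5² + 8² = 89
89 → 8² + 9² = 145  — 145 already appeared earlier.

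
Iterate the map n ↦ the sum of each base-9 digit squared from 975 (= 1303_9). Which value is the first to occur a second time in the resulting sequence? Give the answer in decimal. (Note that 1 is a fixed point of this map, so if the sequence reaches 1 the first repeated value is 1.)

53

975 = (1,3,0,3)_9 → 19
19 = (2,1)_9 → 5
5 = (5)_9 → 25
25 = (2,7)_9 → 53
53 = (5,8)_9 → 89
89 = (1,0,8)_9 → 65
65 = (7,2)_9 → 53  — 53 already appeared earlier.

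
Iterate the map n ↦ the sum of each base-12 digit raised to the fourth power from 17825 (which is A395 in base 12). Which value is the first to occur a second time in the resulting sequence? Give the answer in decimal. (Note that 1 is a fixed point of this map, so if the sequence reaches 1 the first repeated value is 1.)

17267

17825 = (10,3,9,5)_12 → 10⁴ + 3⁴ + 9⁴ + 5⁴ = 10000 + 81 + 6561 + 625 = 17267
17267 = (9,11,10,11)_12 → 9⁴ + 11⁴ + 10⁴ + 11⁴ = 6561 + 14641 + 10000 + 14641 = 45843
45843 = (2,2,6,4,3)_12 → 2⁴ + 2⁴ + 6⁴ + 4⁴ + 3⁴ = 16 + 16 + 1296 + 256 + 81 = 1665
1665 = (11,6,9)_12 → 11⁴ + 6⁴ + 9⁴ = 14641 + 1296 + 6561 = 22498
22498 = (1,1,0,2,10)_12 → 1⁴ + 1⁴ + 0⁴ + 2⁴ + 10⁴ = 1 + 1 + 0 + 16 + 10000 = 10018
10018 = (5,9,6,10)_12 → 5⁴ + 9⁴ + 6⁴ + 10⁴ = 625 + 6561 + 1296 + 10000 = 18482
18482 = (10,8,4,2)_12 → 10⁴ + 8⁴ + 4⁴ + 2⁴ = 10000 + 4096 + 256 + 16 = 14368
14368 = (8,3,9,4)_12 → 8⁴ + 3⁴ + 9⁴ + 4⁴ = 4096 + 81 + 6561 + 256 = 10994
10994 = (6,4,4,2)_12 → 6⁴ + 4⁴ + 4⁴ + 2⁴ = 1296 + 256 + 256 + 16 = 1824
1824 = (1,0,8,0)_12 → 1⁴ + 0⁴ + 8⁴ + 0⁴ = 1 + 0 + 4096 + 0 = 4097
4097 = (2,4,5,5)_12 → 2⁴ + 4⁴ + 5⁴ + 5⁴ = 16 + 256 + 625 + 625 = 1522
1522 = (10,6,10)_12 → 10⁴ + 6⁴ + 10⁴ = 10000 + 1296 + 10000 = 21296
21296 = (1,0,3,10,8)_12 → 1⁴ + 0⁴ + 3⁴ + 10⁴ + 8⁴ = 1 + 0 + 81 + 10000 + 4096 = 14178
14178 = (8,2,5,6)_12 → 8⁴ + 2⁴ + 5⁴ + 6⁴ = 4096 + 16 + 625 + 1296 = 6033
6033 = (3,5,10,9)_12 → 3⁴ + 5⁴ + 10⁴ + 9⁴ = 81 + 625 + 10000 + 6561 = 17267  — 17267 already appeared earlier.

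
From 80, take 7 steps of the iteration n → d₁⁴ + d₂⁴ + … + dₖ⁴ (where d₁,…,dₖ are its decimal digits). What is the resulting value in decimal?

4338

80 → 8⁴ + 0⁴ = 4096
4096 → 4⁴ + 0⁴ + 9⁴ + 6⁴ = 8113
8113 → 8⁴ + 1⁴ + 1⁴ + 3⁴ = 4179
4179 → 4⁴ + 1⁴ + 7⁴ + 9⁴ = 9219
9219 → 9⁴ + 2⁴ + 1⁴ + 9⁴ = 13139
13139 → 1⁴ + 3⁴ + 1⁴ + 3⁴ + 9⁴ = 6725
6725 → 6⁴ + 7⁴ + 2⁴ + 5⁴ = 4338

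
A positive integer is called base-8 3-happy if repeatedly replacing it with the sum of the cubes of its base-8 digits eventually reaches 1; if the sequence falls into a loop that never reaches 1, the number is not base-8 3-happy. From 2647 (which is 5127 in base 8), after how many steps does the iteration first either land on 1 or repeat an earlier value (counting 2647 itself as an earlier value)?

2647 = (5,1,2,7)_8 → 5³ + 1³ + 2³ + 7³ = 125 + 1 + 8 + 343 = 477
477 = (7,3,5)_8 → 7³ + 3³ + 5³ = 343 + 27 + 125 = 495
495 = (7,5,7)_8 → 7³ + 5³ + 7³ = 343 + 125 + 343 = 811
811 = (1,4,5,3)_8 → 1³ + 4³ + 5³ + 3³ = 1 + 64 + 125 + 27 = 217
217 = (3,3,1)_8 → 3³ + 3³ + 1³ = 27 + 27 + 1 = 55
55 = (6,7)_8 → 6³ + 7³ = 216 + 343 = 559
559 = (1,0,5,7)_8 → 1³ + 0³ + 5³ + 7³ = 1 + 0 + 125 + 343 = 469
469 = (7,2,5)_8 → 7³ + 2³ + 5³ = 343 + 8 + 125 = 476
476 = (7,3,4)_8 → 7³ + 3³ + 4³ = 343 + 27 + 64 = 434
434 = (6,6,2)_8 → 6³ + 6³ + 2³ = 216 + 216 + 8 = 440
440 = (6,7,0)_8 → 6³ + 7³ + 0³ = 216 + 343 + 0 = 559  — 559 repeats.
That took 11 steps.

11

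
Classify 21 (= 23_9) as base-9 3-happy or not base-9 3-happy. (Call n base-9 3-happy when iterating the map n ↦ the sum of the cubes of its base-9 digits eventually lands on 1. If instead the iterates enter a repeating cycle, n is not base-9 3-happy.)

21 = (2,3)_9 → 35
35 = (3,8)_9 → 539
539 = (6,5,8)_9 → 853
853 = (1,1,4,7)_9 → 409
409 = (5,0,4)_9 → 189
189 = (2,3,0)_9 → 35  — 35 already seen; the sequence cycles without reaching 1.

not base-9 3-happy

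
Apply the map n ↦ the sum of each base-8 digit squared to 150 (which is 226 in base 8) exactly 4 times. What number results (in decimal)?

150 = (2,2,6)_8 → 44
44 = (5,4)_8 → 41
41 = (5,1)_8 → 26
26 = (3,2)_8 → 13

13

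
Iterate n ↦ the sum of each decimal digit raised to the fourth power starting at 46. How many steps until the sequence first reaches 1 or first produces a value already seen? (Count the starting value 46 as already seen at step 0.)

46 → 4⁴ + 6⁴ = 1552
1552 → 1⁴ + 5⁴ + 5⁴ + 2⁴ = 1267
1267 → 1⁴ + 2⁴ + 6⁴ + 7⁴ = 3714
3714 → 3⁴ + 7⁴ + 1⁴ + 4⁴ = 2739
2739 → 2⁴ + 7⁴ + 3⁴ + 9⁴ = 9059
9059 → 9⁴ + 0⁴ + 5⁴ + 9⁴ = 13747
13747 → 1⁴ + 3⁴ + 7⁴ + 4⁴ + 7⁴ = 5140
5140 → 5⁴ + 1⁴ + 4⁴ + 0⁴ = 882
882 → 8⁴ + 8⁴ + 2⁴ = 8208
8208 → 8⁴ + 2⁴ + 0⁴ + 8⁴ = 8208  — 8208 repeats.
That took 10 steps.

10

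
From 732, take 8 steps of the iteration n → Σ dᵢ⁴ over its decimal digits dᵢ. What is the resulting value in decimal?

4179

732 → 7⁴ + 3⁴ + 2⁴ = 2401 + 81 + 16 = 2498
2498 → 2⁴ + 4⁴ + 9⁴ + 8⁴ = 16 + 256 + 6561 + 4096 = 10929
10929 → 1⁴ + 0⁴ + 9⁴ + 2⁴ + 9⁴ = 1 + 0 + 6561 + 16 + 6561 = 13139
13139 → 1⁴ + 3⁴ + 1⁴ + 3⁴ + 9⁴ = 1 + 81 + 1 + 81 + 6561 = 6725
6725 → 6⁴ + 7⁴ + 2⁴ + 5⁴ = 1296 + 2401 + 16 + 625 = 4338
4338 → 4⁴ + 3⁴ + 3⁴ + 8⁴ = 256 + 81 + 81 + 4096 = 4514
4514 → 4⁴ + 5⁴ + 1⁴ + 4⁴ = 256 + 625 + 1 + 256 = 1138
1138 → 1⁴ + 1⁴ + 3⁴ + 8⁴ = 1 + 1 + 81 + 4096 = 4179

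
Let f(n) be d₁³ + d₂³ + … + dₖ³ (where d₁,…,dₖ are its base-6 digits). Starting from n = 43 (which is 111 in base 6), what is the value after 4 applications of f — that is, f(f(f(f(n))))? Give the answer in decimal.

36

43 = (1,1,1)_6 → 1³ + 1³ + 1³ = 3
3 = (3)_6 → 3³ = 27
27 = (4,3)_6 → 4³ + 3³ = 91
91 = (2,3,1)_6 → 2³ + 3³ + 1³ = 36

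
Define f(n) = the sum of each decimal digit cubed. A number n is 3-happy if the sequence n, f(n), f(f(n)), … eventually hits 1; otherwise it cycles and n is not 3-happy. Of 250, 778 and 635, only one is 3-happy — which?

778

250: 250 → 133 → 55 → 250  — repeats 250 (not 3-happy)
778: 778 → 1198 → 1243 → 100 → 1  — reaches 1 (3-happy)
635: 635 → 368 → 755 → 593 → 881 → 1025 → 134 → 92 → 737 → 713 → 371 → 371  — repeats 371 (not 3-happy)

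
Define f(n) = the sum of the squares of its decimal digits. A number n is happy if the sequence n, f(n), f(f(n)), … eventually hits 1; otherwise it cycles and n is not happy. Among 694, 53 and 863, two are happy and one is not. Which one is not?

53

694: 694 → 133 → 19 → 82 → 68 → 100 → 1  — reaches 1 (happy)
53: 53 → 34 → 25 → 29 → 85 → 89 → 145 → 42 → 20 → 4 → 16 → 37 → 58 → 89  — repeats 89 (not happy)
863: 863 → 109 → 82 → 68 → 100 → 1  — reaches 1 (happy)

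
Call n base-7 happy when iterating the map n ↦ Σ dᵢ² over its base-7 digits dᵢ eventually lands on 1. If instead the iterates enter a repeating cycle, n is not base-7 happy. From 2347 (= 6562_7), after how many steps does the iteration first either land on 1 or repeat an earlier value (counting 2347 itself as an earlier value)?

2347 = (6,5,6,2)_7 → 6² + 5² + 6² + 2² = 101
101 = (2,0,3)_7 → 2² + 0² + 3² = 13
13 = (1,6)_7 → 1² + 6² = 37
37 = (5,2)_7 → 5² + 2² = 29
29 = (4,1)_7 → 4² + 1² = 17
17 = (2,3)_7 → 2² + 3² = 13  — 13 repeats.
That took 6 steps.

6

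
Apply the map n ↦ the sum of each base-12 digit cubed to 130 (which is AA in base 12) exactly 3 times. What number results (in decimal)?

130 = (10,10)_12 → 2000
2000 = (1,1,10,8)_12 → 1514
1514 = (10,6,2)_12 → 1224

1224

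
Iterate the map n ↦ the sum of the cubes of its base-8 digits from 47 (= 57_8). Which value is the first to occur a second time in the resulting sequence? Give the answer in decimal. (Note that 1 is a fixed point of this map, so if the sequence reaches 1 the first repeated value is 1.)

47 = (5,7)_8 → 5³ + 7³ = 125 + 343 = 468
468 = (7,2,4)_8 → 7³ + 2³ + 4³ = 343 + 8 + 64 = 415
415 = (6,3,7)_8 → 6³ + 3³ + 7³ = 216 + 27 + 343 = 586
586 = (1,1,1,2)_8 → 1³ + 1³ + 1³ + 2³ = 1 + 1 + 1 + 8 = 11
11 = (1,3)_8 → 1³ + 3³ = 1 + 27 = 28
28 = (3,4)_8 → 3³ + 4³ = 27 + 64 = 91
91 = (1,3,3)_8 → 1³ + 3³ + 3³ = 1 + 27 + 27 = 55
55 = (6,7)_8 → 6³ + 7³ = 216 + 343 = 559
559 = (1,0,5,7)_8 → 1³ + 0³ + 5³ + 7³ = 1 + 0 + 125 + 343 = 469
469 = (7,2,5)_8 → 7³ + 2³ + 5³ = 343 + 8 + 125 = 476
476 = (7,3,4)_8 → 7³ + 3³ + 4³ = 343 + 27 + 64 = 434
434 = (6,6,2)_8 → 6³ + 6³ + 2³ = 216 + 216 + 8 = 440
440 = (6,7,0)_8 → 6³ + 7³ + 0³ = 216 + 343 + 0 = 559  — 559 already appeared earlier.

559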